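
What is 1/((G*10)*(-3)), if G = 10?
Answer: -1/300 ≈ -0.0033333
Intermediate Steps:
1/((G*10)*(-3)) = 1/((10*10)*(-3)) = 1/(100*(-3)) = 1/(-300) = -1/300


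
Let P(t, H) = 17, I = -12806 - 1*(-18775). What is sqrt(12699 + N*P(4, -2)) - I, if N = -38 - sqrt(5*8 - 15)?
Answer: -5969 + 8*sqrt(187) ≈ -5859.6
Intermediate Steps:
I = 5969 (I = -12806 + 18775 = 5969)
N = -43 (N = -38 - sqrt(40 - 15) = -38 - sqrt(25) = -38 - 1*5 = -38 - 5 = -43)
sqrt(12699 + N*P(4, -2)) - I = sqrt(12699 - 43*17) - 1*5969 = sqrt(12699 - 731) - 5969 = sqrt(11968) - 5969 = 8*sqrt(187) - 5969 = -5969 + 8*sqrt(187)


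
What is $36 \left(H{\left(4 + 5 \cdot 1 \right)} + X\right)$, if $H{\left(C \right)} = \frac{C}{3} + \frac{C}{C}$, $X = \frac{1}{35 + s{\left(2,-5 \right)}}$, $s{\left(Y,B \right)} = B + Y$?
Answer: $\frac{1161}{8} \approx 145.13$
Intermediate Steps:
$X = \frac{1}{32}$ ($X = \frac{1}{35 + \left(-5 + 2\right)} = \frac{1}{35 - 3} = \frac{1}{32} \approx 0.03125$)
$H{\left(C \right)} = 1 + \frac{C}{3}$ ($H{\left(C \right)} = C \frac{1}{3} + 1 = \frac{C}{3} + 1 = 1 + \frac{C}{3}$)
$36 \left(H{\left(4 + 5 \cdot 1 \right)} + X\right) = 36 \left(\left(1 + \frac{4 + 5 \cdot 1}{3}\right) + \frac{1}{32}\right) = 36 \left(\left(1 + \frac{4 + 5}{3}\right) + \frac{1}{32}\right) = 36 \left(\left(1 + \frac{1}{3} \cdot 9\right) + \frac{1}{32}\right) = 36 \left(\left(1 + 3\right) + \frac{1}{32}\right) = 36 \left(4 + \frac{1}{32}\right) = 36 \cdot \frac{129}{32} = \frac{1161}{8}$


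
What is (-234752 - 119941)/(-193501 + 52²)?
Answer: 118231/63599 ≈ 1.8590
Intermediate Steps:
(-234752 - 119941)/(-193501 + 52²) = -354693/(-193501 + 2704) = -354693/(-190797) = -354693*(-1/190797) = 118231/63599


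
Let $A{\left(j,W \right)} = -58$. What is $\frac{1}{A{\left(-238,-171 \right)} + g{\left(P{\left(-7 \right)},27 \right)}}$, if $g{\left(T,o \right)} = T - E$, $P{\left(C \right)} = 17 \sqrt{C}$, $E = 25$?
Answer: $- \frac{83}{8912} - \frac{17 i \sqrt{7}}{8912} \approx -0.0093133 - 0.0050469 i$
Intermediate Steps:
$g{\left(T,o \right)} = -25 + T$ ($g{\left(T,o \right)} = T - 25 = -25 + T$)
$\frac{1}{A{\left(-238,-171 \right)} + g{\left(P{\left(-7 \right)},27 \right)}} = \frac{1}{-58 - \left(25 - 17 \sqrt{-7}\right)} = \frac{1}{-58 - \left(25 - 17 i \sqrt{7}\right)} = \frac{1}{-83 + 17 i \sqrt{7}}$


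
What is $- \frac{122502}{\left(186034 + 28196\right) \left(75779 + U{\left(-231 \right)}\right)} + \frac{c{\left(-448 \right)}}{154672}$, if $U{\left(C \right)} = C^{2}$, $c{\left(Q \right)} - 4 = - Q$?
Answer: $\frac{65030894193}{22286996373950} \approx 0.0029179$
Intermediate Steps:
$c{\left(Q \right)} = 4 - Q$
$- \frac{122502}{\left(186034 + 28196\right) \left(75779 + U{\left(-231 \right)}\right)} + \frac{c{\left(-448 \right)}}{154672} = - \frac{122502}{\left(186034 + 28196\right) \left(75779 + \left(-231\right)^{2}\right)} + \frac{4 - -448}{154672} = - \frac{122502}{214230 \left(75779 + 53361\right)} + \left(4 + 448\right) \frac{1}{154672} = - \frac{122502}{214230 \cdot 129140} + 452 \cdot \frac{1}{154672} = - \frac{122502}{27665662200} + \frac{113}{38668} = \left(-122502\right) \frac{1}{27665662200} + \frac{113}{38668} = - \frac{20417}{4610943700} + \frac{113}{38668} = \frac{65030894193}{22286996373950}$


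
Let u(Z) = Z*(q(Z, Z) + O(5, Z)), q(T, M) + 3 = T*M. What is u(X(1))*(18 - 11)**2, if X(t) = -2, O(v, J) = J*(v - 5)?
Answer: -98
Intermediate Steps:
q(T, M) = -3 + M*T (q(T, M) = -3 + T*M = -3 + M*T)
O(v, J) = J*(-5 + v)
u(Z) = Z*(-3 + Z**2) (u(Z) = Z*((-3 + Z*Z) + Z*(-5 + 5)) = Z*((-3 + Z**2) + Z*0) = Z*((-3 + Z**2) + 0) = Z*(-3 + Z**2))
u(X(1))*(18 - 11)**2 = (-2*(-3 + (-2)**2))*(18 - 11)**2 = -2*(-3 + 4)*7**2 = -2*1*49 = -2*49 = -98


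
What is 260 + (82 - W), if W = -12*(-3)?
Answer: 306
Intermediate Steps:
W = 36
260 + (82 - W) = 260 + (82 - 1*36) = 260 + (82 - 36) = 260 + 46 = 306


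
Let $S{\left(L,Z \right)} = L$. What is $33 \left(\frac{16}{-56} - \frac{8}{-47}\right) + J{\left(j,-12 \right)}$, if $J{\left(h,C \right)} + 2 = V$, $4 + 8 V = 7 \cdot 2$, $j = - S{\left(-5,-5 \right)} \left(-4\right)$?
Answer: $- \frac{6003}{1316} \approx -4.5616$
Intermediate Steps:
$j = -20$ ($j = - \left(-5\right) \left(-4\right) = \left(-1\right) 20 = -20$)
$V = \frac{5}{4}$ ($V = - \frac{1}{2} + \frac{7 \cdot 2}{8} = - \frac{1}{2} + \frac{1}{8} \cdot 14 = - \frac{1}{2} + \frac{7}{4} = \frac{5}{4} \approx 1.25$)
$J{\left(h,C \right)} = - \frac{3}{4}$ ($J{\left(h,C \right)} = -2 + \frac{5}{4} = - \frac{3}{4}$)
$33 \left(\frac{16}{-56} - \frac{8}{-47}\right) + J{\left(j,-12 \right)} = 33 \left(\frac{16}{-56} - \frac{8}{-47}\right) - \frac{3}{4} = 33 \left(16 \left(- \frac{1}{56}\right) - - \frac{8}{47}\right) - \frac{3}{4} = 33 \left(- \frac{2}{7} + \frac{8}{47}\right) - \frac{3}{4} = 33 \left(- \frac{38}{329}\right) - \frac{3}{4} = - \frac{1254}{329} - \frac{3}{4} = - \frac{6003}{1316}$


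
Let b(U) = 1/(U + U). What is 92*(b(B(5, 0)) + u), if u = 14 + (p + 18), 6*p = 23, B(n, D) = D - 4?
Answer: 19711/6 ≈ 3285.2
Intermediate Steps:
B(n, D) = -4 + D
p = 23/6 (p = (⅙)*23 = 23/6 ≈ 3.8333)
b(U) = 1/(2*U)
u = 215/6 (u = 14 + (23/6 + 18) = 14 + 131/6 = 215/6 ≈ 35.833)
92*(b(B(5, 0)) + u) = 92*(1/(2*(-4 + 0)) + 215/6) = 92*((½)/(-4) + 215/6) = 92*((½)*(-¼) + 215/6) = 92*(-⅛ + 215/6) = 92*(857/24) = 19711/6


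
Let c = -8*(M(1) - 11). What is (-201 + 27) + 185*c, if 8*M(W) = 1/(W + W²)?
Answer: 32027/2 ≈ 16014.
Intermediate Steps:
M(W) = 1/(8*(W + W²))
c = 175/2 (c = -8*((⅛)/(1*(1 + 1)) - 11) = -8*((⅛)*1/2 - 11) = -8*((⅛)*1*(½) - 11) = -8*(1/16 - 11) = -8*(-175/16) = 175/2 ≈ 87.500)
(-201 + 27) + 185*c = (-201 + 27) + 185*(175/2) = -174 + 32375/2 = 32027/2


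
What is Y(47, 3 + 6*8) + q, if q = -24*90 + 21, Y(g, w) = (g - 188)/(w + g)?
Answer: -209763/98 ≈ -2140.4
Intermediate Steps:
Y(g, w) = (-188 + g)/(g + w)
q = -2139 (q = -2160 + 21 = -2139)
Y(47, 3 + 6*8) + q = (-188 + 47)/(47 + (3 + 6*8)) - 2139 = -141/(47 + (3 + 48)) - 2139 = -141/(47 + 51) - 2139 = -141/98 - 2139 = -209763/98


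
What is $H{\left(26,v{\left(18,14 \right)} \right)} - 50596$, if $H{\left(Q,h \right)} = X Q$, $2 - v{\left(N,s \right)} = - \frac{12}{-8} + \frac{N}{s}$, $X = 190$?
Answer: $-45656$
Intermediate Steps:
$v{\left(N,s \right)} = \frac{1}{2} - \frac{N}{s}$ ($v{\left(N,s \right)} = 2 - \left(- \frac{12}{-8} + \frac{N}{s}\right) = 2 - \left(\left(-12\right) \left(- \frac{1}{8}\right) + \frac{N}{s}\right) = 2 - \left(\frac{3}{2} + \frac{N}{s}\right) = \frac{1}{2} - \frac{N}{s}$)
$H{\left(Q,h \right)} = 190 Q$
$H{\left(26,v{\left(18,14 \right)} \right)} - 50596 = 190 \cdot 26 - 50596 = 4940 - 50596 = -45656$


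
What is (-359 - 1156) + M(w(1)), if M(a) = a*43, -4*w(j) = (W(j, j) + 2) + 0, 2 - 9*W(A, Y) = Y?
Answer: -55357/36 ≈ -1537.7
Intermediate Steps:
W(A, Y) = 2/9 - Y/9
w(j) = -5/9 + j/36 (w(j) = -(((2/9 - j/9) + 2) + 0)/4 = -((20/9 - j/9) + 0)/4 = -(20/9 - j/9)/4 = -5/9 + j/36)
M(a) = 43*a
(-359 - 1156) + M(w(1)) = (-359 - 1156) + 43*(-5/9 + (1/36)*1) = -1515 + 43*(-5/9 + 1/36) = -1515 + 43*(-19/36) = -1515 - 817/36 = -55357/36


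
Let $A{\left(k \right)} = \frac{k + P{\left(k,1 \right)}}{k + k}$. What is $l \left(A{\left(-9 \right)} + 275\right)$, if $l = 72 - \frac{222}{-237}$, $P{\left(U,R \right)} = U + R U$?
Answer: $20167$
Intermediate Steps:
$l = \frac{5762}{79}$ ($l = 72 - - \frac{74}{79} = 72 + \frac{74}{79} = \frac{5762}{79} \approx 72.937$)
$A{\left(k \right)} = \frac{3}{2}$ ($A{\left(k \right)} = \frac{k + k \left(1 + 1\right)}{k + k} = \frac{k + k 2}{2 k} = \left(k + 2 k\right) \frac{1}{2 k} = 3 k \frac{1}{2 k} = \frac{3}{2}$)
$l \left(A{\left(-9 \right)} + 275\right) = \frac{5762 \left(\frac{3}{2} + 275\right)}{79} = \frac{5762}{79} \cdot \frac{553}{2} = 20167$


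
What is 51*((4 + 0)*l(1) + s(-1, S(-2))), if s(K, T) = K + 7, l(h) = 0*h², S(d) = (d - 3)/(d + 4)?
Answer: 306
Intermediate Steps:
S(d) = (-3 + d)/(4 + d)
l(h) = 0
s(K, T) = 7 + K
51*((4 + 0)*l(1) + s(-1, S(-2))) = 51*((4 + 0)*0 + (7 - 1)) = 51*(4*0 + 6) = 51*(0 + 6) = 51*6 = 306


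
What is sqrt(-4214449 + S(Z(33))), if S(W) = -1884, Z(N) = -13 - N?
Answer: I*sqrt(4216333) ≈ 2053.4*I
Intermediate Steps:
sqrt(-4214449 + S(Z(33))) = sqrt(-4214449 - 1884) = sqrt(-4216333) = I*sqrt(4216333)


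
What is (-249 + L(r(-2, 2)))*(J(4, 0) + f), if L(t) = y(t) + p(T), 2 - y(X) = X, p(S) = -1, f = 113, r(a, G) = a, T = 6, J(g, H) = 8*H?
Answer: -27798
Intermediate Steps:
y(X) = 2 - X
L(t) = 1 - t (L(t) = (2 - t) - 1 = 1 - t)
(-249 + L(r(-2, 2)))*(J(4, 0) + f) = (-249 + (1 - 1*(-2)))*(8*0 + 113) = (-249 + (1 + 2))*(0 + 113) = (-249 + 3)*113 = -246*113 = -27798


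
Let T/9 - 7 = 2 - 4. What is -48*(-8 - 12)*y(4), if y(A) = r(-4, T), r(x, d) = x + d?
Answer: 39360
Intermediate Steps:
T = 45 (T = 63 + 9*(2 - 4) = 63 + 9*(-2) = 63 - 18 = 45)
r(x, d) = d + x
y(A) = 41 (y(A) = 45 - 4 = 41)
-48*(-8 - 12)*y(4) = -48*(-8 - 12)*41 = -(-960)*41 = -48*(-820) = 39360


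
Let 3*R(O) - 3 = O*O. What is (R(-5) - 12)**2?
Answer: 64/9 ≈ 7.1111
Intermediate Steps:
R(O) = 1 + O**2/3 (R(O) = 1 + (O*O)/3 = 1 + O**2/3)
(R(-5) - 12)**2 = ((1 + (1/3)*(-5)**2) - 12)**2 = ((1 + (1/3)*25) - 12)**2 = ((1 + 25/3) - 12)**2 = (28/3 - 12)**2 = (-8/3)**2 = 64/9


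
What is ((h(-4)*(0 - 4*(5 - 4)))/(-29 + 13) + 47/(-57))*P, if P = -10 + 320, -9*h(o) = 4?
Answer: -49600/171 ≈ -290.06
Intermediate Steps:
h(o) = -4/9 (h(o) = -⅑*4 = -4/9)
P = 310
((h(-4)*(0 - 4*(5 - 4)))/(-29 + 13) + 47/(-57))*P = ((-4*(0 - 4*(5 - 4))/9)/(-29 + 13) + 47/(-57))*310 = (-4*(0 - 4*1)/9/(-16) + 47*(-1/57))*310 = (-4*(0 - 4)/9*(-1/16) - 47/57)*310 = (-4/9*(-4)*(-1/16) - 47/57)*310 = ((16/9)*(-1/16) - 47/57)*310 = (-⅑ - 47/57)*310 = -160/171*310 = -49600/171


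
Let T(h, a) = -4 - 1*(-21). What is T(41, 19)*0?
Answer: 0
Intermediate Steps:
T(h, a) = 17 (T(h, a) = -4 + 21 = 17)
T(41, 19)*0 = 17*0 = 0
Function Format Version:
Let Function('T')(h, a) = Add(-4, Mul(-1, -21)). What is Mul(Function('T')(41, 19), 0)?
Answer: 0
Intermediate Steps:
Function('T')(h, a) = 17 (Function('T')(h, a) = Add(-4, 21) = 17)
Mul(Function('T')(41, 19), 0) = Mul(17, 0) = 0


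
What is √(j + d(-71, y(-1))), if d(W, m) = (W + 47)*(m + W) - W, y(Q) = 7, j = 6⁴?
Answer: √2903 ≈ 53.880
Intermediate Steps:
j = 1296
d(W, m) = -W + (47 + W)*(W + m) (d(W, m) = (47 + W)*(W + m) - W = -W + (47 + W)*(W + m))
√(j + d(-71, y(-1))) = √(1296 + ((-71)² + 46*(-71) + 47*7 - 71*7)) = √(1296 + (5041 - 3266 + 329 - 497)) = √(1296 + 1607) = √2903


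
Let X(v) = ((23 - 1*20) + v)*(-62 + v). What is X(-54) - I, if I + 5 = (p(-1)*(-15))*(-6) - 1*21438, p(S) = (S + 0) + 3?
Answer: 27179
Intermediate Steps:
p(S) = 3 + S (p(S) = S + 3 = 3 + S)
I = -21263 (I = -5 + (((3 - 1)*(-15))*(-6) - 1*21438) = -5 + ((2*(-15))*(-6) - 21438) = -5 + (-30*(-6) - 21438) = -5 + (180 - 21438) = -5 - 21258 = -21263)
X(v) = (-62 + v)*(3 + v) (X(v) = ((23 - 20) + v)*(-62 + v) = (3 + v)*(-62 + v) = (-62 + v)*(3 + v))
X(-54) - I = (-186 + (-54)**2 - 59*(-54)) - 1*(-21263) = (-186 + 2916 + 3186) + 21263 = 5916 + 21263 = 27179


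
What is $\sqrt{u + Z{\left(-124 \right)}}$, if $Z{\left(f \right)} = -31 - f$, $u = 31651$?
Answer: $32 \sqrt{31} \approx 178.17$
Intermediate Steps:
$\sqrt{u + Z{\left(-124 \right)}} = \sqrt{31651 - -93} = \sqrt{31651 + \left(-31 + 124\right)} = \sqrt{31651 + 93} = \sqrt{31744} = 32 \sqrt{31}$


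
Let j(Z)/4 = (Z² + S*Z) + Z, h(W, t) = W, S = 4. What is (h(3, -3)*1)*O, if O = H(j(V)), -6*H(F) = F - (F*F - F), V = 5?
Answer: 19800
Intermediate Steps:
j(Z) = 4*Z² + 20*Z (j(Z) = 4*((Z² + 4*Z) + Z) = 4*(Z² + 5*Z) = 4*Z² + 20*Z)
H(F) = -F/3 + F²/6 (H(F) = -(F - (F*F - F))/6 = -(F - (F² - F))/6 = -(F + (F - F²))/6 = -(-F² + 2*F)/6 = -F/3 + F²/6)
O = 6600 (O = (4*5*(5 + 5))*(-2 + 4*5*(5 + 5))/6 = (4*5*10)*(-2 + 4*5*10)/6 = (⅙)*200*(-2 + 200) = (⅙)*200*198 = 6600)
(h(3, -3)*1)*O = (3*1)*6600 = 3*6600 = 19800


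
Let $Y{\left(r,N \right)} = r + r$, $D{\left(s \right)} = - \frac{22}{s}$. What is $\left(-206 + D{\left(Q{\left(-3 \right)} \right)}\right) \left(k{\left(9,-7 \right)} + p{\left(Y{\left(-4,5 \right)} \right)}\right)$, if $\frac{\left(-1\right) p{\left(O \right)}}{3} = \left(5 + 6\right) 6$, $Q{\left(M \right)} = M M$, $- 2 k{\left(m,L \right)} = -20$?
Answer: $\frac{352688}{9} \approx 39188.0$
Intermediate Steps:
$k{\left(m,L \right)} = 10$ ($k{\left(m,L \right)} = \left(- \frac{1}{2}\right) \left(-20\right) = 10$)
$Q{\left(M \right)} = M^{2}$
$Y{\left(r,N \right)} = 2 r$
$p{\left(O \right)} = -198$ ($p{\left(O \right)} = - 3 \left(5 + 6\right) 6 = - 3 \cdot 11 \cdot 6 = \left(-3\right) 66 = -198$)
$\left(-206 + D{\left(Q{\left(-3 \right)} \right)}\right) \left(k{\left(9,-7 \right)} + p{\left(Y{\left(-4,5 \right)} \right)}\right) = \left(-206 - \frac{22}{\left(-3\right)^{2}}\right) \left(10 - 198\right) = \left(-206 - \frac{22}{9}\right) \left(-188\right) = \left(- \frac{1876}{9}\right) \left(-188\right) = \frac{352688}{9}$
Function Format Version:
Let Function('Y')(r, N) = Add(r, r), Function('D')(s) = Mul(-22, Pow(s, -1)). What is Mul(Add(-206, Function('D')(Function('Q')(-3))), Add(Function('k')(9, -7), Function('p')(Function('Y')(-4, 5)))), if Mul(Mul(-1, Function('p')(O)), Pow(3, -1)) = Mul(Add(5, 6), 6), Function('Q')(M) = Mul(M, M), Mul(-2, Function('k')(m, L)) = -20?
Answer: Rational(352688, 9) ≈ 39188.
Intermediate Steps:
Function('k')(m, L) = 10 (Function('k')(m, L) = Mul(Rational(-1, 2), -20) = 10)
Function('Q')(M) = Pow(M, 2)
Function('Y')(r, N) = Mul(2, r)
Function('p')(O) = -198 (Function('p')(O) = Mul(-3, Mul(Add(5, 6), 6)) = Mul(-3, Mul(11, 6)) = Mul(-3, 66) = -198)
Mul(Add(-206, Function('D')(Function('Q')(-3))), Add(Function('k')(9, -7), Function('p')(Function('Y')(-4, 5)))) = Mul(Add(-206, Mul(-22, Pow(Pow(-3, 2), -1))), Add(10, -198)) = Mul(Add(-206, Mul(-22, Pow(9, -1))), -188) = Mul(Add(-206, Mul(-22, Rational(1, 9))), -188) = Mul(Add(-206, Rational(-22, 9)), -188) = Mul(Rational(-1876, 9), -188) = Rational(352688, 9)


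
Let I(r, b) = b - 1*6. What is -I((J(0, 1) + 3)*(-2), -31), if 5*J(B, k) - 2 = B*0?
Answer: 37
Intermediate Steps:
J(B, k) = ⅖ (J(B, k) = ⅖ + (B*0)/5 = ⅖ + (⅕)*0 = ⅖ + 0 = ⅖)
I(r, b) = -6 + b (I(r, b) = b - 6 = -6 + b)
-I((J(0, 1) + 3)*(-2), -31) = -(-6 - 31) = -1*(-37) = 37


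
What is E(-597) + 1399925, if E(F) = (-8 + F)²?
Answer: 1765950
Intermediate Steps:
E(-597) + 1399925 = (-8 - 597)² + 1399925 = (-605)² + 1399925 = 366025 + 1399925 = 1765950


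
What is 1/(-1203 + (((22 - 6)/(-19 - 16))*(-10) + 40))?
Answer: -7/8109 ≈ -0.00086324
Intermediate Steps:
1/(-1203 + (((22 - 6)/(-19 - 16))*(-10) + 40)) = 1/(-1203 + ((16/(-35))*(-10) + 40)) = 1/(-1203 + ((16*(-1/35))*(-10) + 40)) = 1/(-1203 + (-16/35*(-10) + 40)) = 1/(-1203 + (32/7 + 40)) = 1/(-1203 + 312/7) = 1/(-8109/7) = -7/8109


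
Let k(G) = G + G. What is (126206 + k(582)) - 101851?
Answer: 25519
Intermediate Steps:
k(G) = 2*G
(126206 + k(582)) - 101851 = (126206 + 2*582) - 101851 = (126206 + 1164) - 101851 = 127370 - 101851 = 25519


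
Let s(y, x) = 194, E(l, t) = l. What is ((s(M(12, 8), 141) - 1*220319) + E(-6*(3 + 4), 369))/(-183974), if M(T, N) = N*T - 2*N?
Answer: 12951/10822 ≈ 1.1967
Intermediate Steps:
M(T, N) = -2*N + N*T
((s(M(12, 8), 141) - 1*220319) + E(-6*(3 + 4), 369))/(-183974) = ((194 - 1*220319) - 6*(3 + 4))/(-183974) = ((194 - 220319) - 6*7)*(-1/183974) = (-220125 - 42)*(-1/183974) = -220167*(-1/183974) = 12951/10822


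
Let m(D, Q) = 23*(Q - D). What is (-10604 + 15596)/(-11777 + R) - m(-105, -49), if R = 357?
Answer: -3678488/2855 ≈ -1288.4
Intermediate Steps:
m(D, Q) = -23*D + 23*Q
(-10604 + 15596)/(-11777 + R) - m(-105, -49) = (-10604 + 15596)/(-11777 + 357) - (-23*(-105) + 23*(-49)) = 4992/(-11420) - (2415 - 1127) = 4992*(-1/11420) - 1*1288 = -1248/2855 - 1288 = -3678488/2855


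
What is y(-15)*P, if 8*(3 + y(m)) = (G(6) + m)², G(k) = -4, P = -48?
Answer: -2022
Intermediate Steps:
y(m) = -3 + (-4 + m)²/8
y(-15)*P = (-3 + (-4 - 15)²/8)*(-48) = (-3 + (⅛)*(-19)²)*(-48) = (-3 + (⅛)*361)*(-48) = (-3 + 361/8)*(-48) = (337/8)*(-48) = -2022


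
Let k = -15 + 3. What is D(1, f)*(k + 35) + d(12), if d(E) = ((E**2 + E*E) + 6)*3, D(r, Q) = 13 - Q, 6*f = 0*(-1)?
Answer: 1181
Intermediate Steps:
f = 0 (f = (0*(-1))/6 = (1/6)*0 = 0)
k = -12
d(E) = 18 + 6*E**2 (d(E) = ((E**2 + E**2) + 6)*3 = (2*E**2 + 6)*3 = (6 + 2*E**2)*3 = 18 + 6*E**2)
D(1, f)*(k + 35) + d(12) = (13 - 1*0)*(-12 + 35) + (18 + 6*12**2) = (13 + 0)*23 + (18 + 6*144) = 13*23 + (18 + 864) = 299 + 882 = 1181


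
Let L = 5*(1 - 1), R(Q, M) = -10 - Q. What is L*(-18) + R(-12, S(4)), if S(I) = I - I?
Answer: 2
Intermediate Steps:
S(I) = 0
L = 0 (L = 5*0 = 0)
L*(-18) + R(-12, S(4)) = 0*(-18) + (-10 - 1*(-12)) = 0 + (-10 + 12) = 0 + 2 = 2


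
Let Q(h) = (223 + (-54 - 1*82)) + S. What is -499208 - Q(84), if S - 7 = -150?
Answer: -499152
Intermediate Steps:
S = -143 (S = 7 - 150 = -143)
Q(h) = -56 (Q(h) = (223 + (-54 - 1*82)) - 143 = (223 + (-54 - 82)) - 143 = (223 - 136) - 143 = 87 - 143 = -56)
-499208 - Q(84) = -499208 - 1*(-56) = -499208 + 56 = -499152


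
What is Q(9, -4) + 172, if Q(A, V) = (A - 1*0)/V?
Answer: 679/4 ≈ 169.75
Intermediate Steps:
Q(A, V) = A/V (Q(A, V) = (A + 0)/V = A/V)
Q(9, -4) + 172 = 9/(-4) + 172 = 9*(-¼) + 172 = -9/4 + 172 = 679/4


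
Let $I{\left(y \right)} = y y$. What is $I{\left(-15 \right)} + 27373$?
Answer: $27598$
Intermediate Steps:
$I{\left(y \right)} = y^{2}$
$I{\left(-15 \right)} + 27373 = \left(-15\right)^{2} + 27373 = 225 + 27373 = 27598$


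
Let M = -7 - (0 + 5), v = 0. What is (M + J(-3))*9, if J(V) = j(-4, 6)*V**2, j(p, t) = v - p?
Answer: 216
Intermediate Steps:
j(p, t) = -p (j(p, t) = 0 - p = -p)
J(V) = 4*V**2 (J(V) = (-1*(-4))*V**2 = 4*V**2)
M = -12 (M = -7 - 1*5 = -7 - 5 = -12)
(M + J(-3))*9 = (-12 + 4*(-3)**2)*9 = (-12 + 4*9)*9 = (-12 + 36)*9 = 24*9 = 216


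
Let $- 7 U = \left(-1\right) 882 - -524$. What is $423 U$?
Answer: $\frac{151434}{7} \approx 21633.0$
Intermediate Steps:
$U = \frac{358}{7}$ ($U = - \frac{\left(-1\right) 882 - -524}{7} = - \frac{-882 + 524}{7} = \left(- \frac{1}{7}\right) \left(-358\right) = \frac{358}{7} \approx 51.143$)
$423 U = 423 \cdot \frac{358}{7} = \frac{151434}{7}$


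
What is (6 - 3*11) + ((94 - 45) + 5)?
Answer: 27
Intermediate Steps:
(6 - 3*11) + ((94 - 45) + 5) = (6 - 33) + (49 + 5) = -27 + 54 = 27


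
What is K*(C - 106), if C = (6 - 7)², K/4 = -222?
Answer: 93240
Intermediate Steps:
K = -888 (K = 4*(-222) = -888)
C = 1 (C = (-1)² = 1)
K*(C - 106) = -888*(1 - 106) = -888*(-105) = 93240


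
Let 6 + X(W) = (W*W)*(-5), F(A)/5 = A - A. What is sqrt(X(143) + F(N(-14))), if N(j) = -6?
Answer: I*sqrt(102251) ≈ 319.77*I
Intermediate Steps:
F(A) = 0 (F(A) = 5*(A - A) = 5*0 = 0)
X(W) = -6 - 5*W**2 (X(W) = -6 + (W*W)*(-5) = -6 + W**2*(-5) = -6 - 5*W**2)
sqrt(X(143) + F(N(-14))) = sqrt((-6 - 5*143**2) + 0) = sqrt((-6 - 5*20449) + 0) = sqrt((-6 - 102245) + 0) = sqrt(-102251 + 0) = sqrt(-102251) = I*sqrt(102251)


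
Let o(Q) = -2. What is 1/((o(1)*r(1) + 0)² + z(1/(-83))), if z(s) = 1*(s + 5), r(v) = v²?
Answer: 83/746 ≈ 0.11126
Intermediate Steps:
z(s) = 5 + s (z(s) = 1*(5 + s) = 5 + s)
1/((o(1)*r(1) + 0)² + z(1/(-83))) = 1/((-2*1² + 0)² + (5 + 1/(-83))) = 1/((-2*1 + 0)² + (5 - 1/83)) = 1/((-2 + 0)² + 414/83) = 1/((-2)² + 414/83) = 1/(4 + 414/83) = 1/(746/83) = 83/746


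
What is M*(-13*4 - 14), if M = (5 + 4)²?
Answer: -5346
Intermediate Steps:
M = 81 (M = 9² = 81)
M*(-13*4 - 14) = 81*(-13*4 - 14) = 81*(-52 - 14) = 81*(-66) = -5346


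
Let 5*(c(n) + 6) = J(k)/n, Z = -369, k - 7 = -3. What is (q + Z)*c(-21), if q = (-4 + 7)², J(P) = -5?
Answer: 15000/7 ≈ 2142.9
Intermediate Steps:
k = 4 (k = 7 - 3 = 4)
c(n) = -6 - 1/n (c(n) = -6 + (-5/n)/5 = -6 - 1/n)
q = 9 (q = 3² = 9)
(q + Z)*c(-21) = (9 - 369)*(-6 - 1/(-21)) = -360*(-6 - 1*(-1/21)) = -360*(-6 + 1/21) = -360*(-125/21) = 15000/7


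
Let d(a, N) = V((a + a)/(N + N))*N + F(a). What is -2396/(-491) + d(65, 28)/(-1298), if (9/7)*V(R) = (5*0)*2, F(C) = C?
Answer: 3078093/637318 ≈ 4.8298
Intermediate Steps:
V(R) = 0 (V(R) = 7*((5*0)*2)/9 = 7*(0*2)/9 = (7/9)*0 = 0)
d(a, N) = a (d(a, N) = 0*N + a = 0 + a = a)
-2396/(-491) + d(65, 28)/(-1298) = -2396/(-491) + 65/(-1298) = -2396*(-1/491) + 65*(-1/1298) = 2396/491 - 65/1298 = 3078093/637318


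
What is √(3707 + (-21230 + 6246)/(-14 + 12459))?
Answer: √573946362795/12445 ≈ 60.875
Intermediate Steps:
√(3707 + (-21230 + 6246)/(-14 + 12459)) = √(3707 - 14984/12445) = √(46118631/12445) = √573946362795/12445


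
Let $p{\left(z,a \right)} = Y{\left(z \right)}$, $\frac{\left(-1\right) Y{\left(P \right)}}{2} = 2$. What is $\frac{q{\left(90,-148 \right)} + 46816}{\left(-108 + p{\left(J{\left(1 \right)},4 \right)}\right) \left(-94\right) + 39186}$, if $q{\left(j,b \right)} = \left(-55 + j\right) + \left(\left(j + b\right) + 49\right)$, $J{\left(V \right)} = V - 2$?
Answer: $\frac{23421}{24857} \approx 0.94223$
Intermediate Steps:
$Y{\left(P \right)} = -4$ ($Y{\left(P \right)} = \left(-2\right) 2 = -4$)
$J{\left(V \right)} = -2 + V$ ($J{\left(V \right)} = V - 2 = -2 + V$)
$p{\left(z,a \right)} = -4$
$q{\left(j,b \right)} = -6 + b + 2 j$ ($q{\left(j,b \right)} = \left(-55 + j\right) + \left(\left(b + j\right) + 49\right) = \left(-55 + j\right) + \left(49 + b + j\right) = -6 + b + 2 j$)
$\frac{q{\left(90,-148 \right)} + 46816}{\left(-108 + p{\left(J{\left(1 \right)},4 \right)}\right) \left(-94\right) + 39186} = \frac{\left(-6 - 148 + 2 \cdot 90\right) + 46816}{\left(-108 - 4\right) \left(-94\right) + 39186} = \frac{\left(-6 - 148 + 180\right) + 46816}{\left(-112\right) \left(-94\right) + 39186} = \frac{26 + 46816}{10528 + 39186} = \frac{46842}{49714} = 46842 \cdot \frac{1}{49714} = \frac{23421}{24857}$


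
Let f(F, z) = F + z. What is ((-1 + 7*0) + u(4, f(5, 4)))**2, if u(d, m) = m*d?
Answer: 1225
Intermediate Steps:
u(d, m) = d*m
((-1 + 7*0) + u(4, f(5, 4)))**2 = ((-1 + 7*0) + 4*(5 + 4))**2 = ((-1 + 0) + 4*9)**2 = (-1 + 36)**2 = 35**2 = 1225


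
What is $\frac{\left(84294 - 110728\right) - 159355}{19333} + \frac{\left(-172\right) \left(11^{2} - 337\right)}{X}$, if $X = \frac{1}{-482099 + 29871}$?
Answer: $- \frac{324817109810237}{19333} \approx -1.6801 \cdot 10^{10}$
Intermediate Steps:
$X = - \frac{1}{452228}$ ($X = \frac{1}{-452228} = - \frac{1}{452228} \approx -2.2113 \cdot 10^{-6}$)
$\frac{\left(84294 - 110728\right) - 159355}{19333} + \frac{\left(-172\right) \left(11^{2} - 337\right)}{X} = \frac{\left(84294 - 110728\right) - 159355}{19333} + \frac{\left(-172\right) \left(11^{2} - 337\right)}{- \frac{1}{452228}} = \left(-26434 - 159355\right) \frac{1}{19333} + - 172 \left(121 - 337\right) \left(-452228\right) = \left(-185789\right) \frac{1}{19333} + \left(-172\right) \left(-216\right) \left(-452228\right) = - \frac{185789}{19333} + 37152 \left(-452228\right) = - \frac{185789}{19333} - 16801174656 = - \frac{324817109810237}{19333}$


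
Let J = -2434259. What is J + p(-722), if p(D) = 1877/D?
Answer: -1757536875/722 ≈ -2.4343e+6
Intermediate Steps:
J + p(-722) = -2434259 + 1877/(-722) = -2434259 + 1877*(-1/722) = -2434259 - 1877/722 = -1757536875/722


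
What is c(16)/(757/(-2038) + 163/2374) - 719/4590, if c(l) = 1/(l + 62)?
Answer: -42632051/214245135 ≈ -0.19899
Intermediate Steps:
c(l) = 1/(62 + l)
c(16)/(757/(-2038) + 163/2374) - 719/4590 = 1/((62 + 16)*(757/(-2038) + 163/2374)) - 719/4590 = 1/(78*(757*(-1/2038) + 163*(1/2374))) - 719*1/4590 = 1/(78*(-757/2038 + 163/2374)) - 719/4590 = 1/(78*(-366231/1209553)) - 719/4590 = (1/78)*(-1209553/366231) - 719/4590 = -1209553/28566018 - 719/4590 = -42632051/214245135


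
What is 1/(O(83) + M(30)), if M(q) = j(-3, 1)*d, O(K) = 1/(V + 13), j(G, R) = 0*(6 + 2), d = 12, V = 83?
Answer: 96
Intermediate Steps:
j(G, R) = 0 (j(G, R) = 0*8 = 0)
O(K) = 1/96 (O(K) = 1/(83 + 13) = 1/96)
M(q) = 0 (M(q) = 0*12 = 0)
1/(O(83) + M(30)) = 1/(1/96 + 0) = 1/(1/96) = 96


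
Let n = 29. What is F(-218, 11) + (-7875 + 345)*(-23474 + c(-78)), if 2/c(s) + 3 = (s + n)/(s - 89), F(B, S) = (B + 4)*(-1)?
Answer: 19974444797/113 ≈ 1.7676e+8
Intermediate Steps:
F(B, S) = -4 - B (F(B, S) = (4 + B)*(-1) = -4 - B)
c(s) = 2/(-3 + (29 + s)/(-89 + s)) (c(s) = 2/(-3 + (s + 29)/(s - 89)) = 2/(-3 + (29 + s)/(-89 + s)))
F(-218, 11) + (-7875 + 345)*(-23474 + c(-78)) = (-4 - 1*(-218)) + (-7875 + 345)*(-23474 + (-89 - 78)/(148 - 1*(-78))) = (-4 + 218) - 7530*(-23474 - 167/(148 + 78)) = 214 - 7530*(-23474 - 167/226) = 214 - 7530*(-5305291/226) = 214 + 19974420615/113 = 19974444797/113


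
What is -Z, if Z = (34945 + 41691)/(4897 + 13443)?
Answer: -2737/655 ≈ -4.1786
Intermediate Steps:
Z = 2737/655 (Z = 76636/18340 = 76636*(1/18340) = 2737/655 ≈ 4.1786)
-Z = -1*2737/655 = -2737/655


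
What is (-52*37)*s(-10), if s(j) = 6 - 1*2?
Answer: -7696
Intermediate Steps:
s(j) = 4 (s(j) = 6 - 2 = 4)
(-52*37)*s(-10) = -52*37*4 = -1924*4 = -7696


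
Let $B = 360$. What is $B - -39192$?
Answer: $39552$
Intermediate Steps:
$B - -39192 = 360 - -39192 = 360 + 39192 = 39552$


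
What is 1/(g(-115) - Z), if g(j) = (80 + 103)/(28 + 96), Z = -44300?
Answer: 124/5493383 ≈ 2.2573e-5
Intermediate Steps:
g(j) = 183/124
1/(g(-115) - Z) = 1/(183/124 - 1*(-44300)) = 1/(183/124 + 44300) = 1/(5493383/124) = 124/5493383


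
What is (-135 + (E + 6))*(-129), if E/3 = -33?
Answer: 29412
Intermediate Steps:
E = -99 (E = 3*(-33) = -99)
(-135 + (E + 6))*(-129) = (-135 + (-99 + 6))*(-129) = (-135 - 93)*(-129) = -228*(-129) = 29412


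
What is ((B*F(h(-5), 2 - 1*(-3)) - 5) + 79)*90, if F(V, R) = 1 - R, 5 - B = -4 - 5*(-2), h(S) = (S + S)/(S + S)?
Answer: 7020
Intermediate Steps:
h(S) = 1 (h(S) = (2*S)/((2*S)) = (2*S)*(1/(2*S)) = 1)
B = -1 (B = 5 - (-4 - 5*(-2)) = 5 - (-4 + 10) = 5 - 1*6 = 5 - 6 = -1)
((B*F(h(-5), 2 - 1*(-3)) - 5) + 79)*90 = ((-(1 - (2 - 1*(-3))) - 5) + 79)*90 = ((-(1 - (2 + 3)) - 5) + 79)*90 = ((-(1 - 1*5) - 5) + 79)*90 = ((-(1 - 5) - 5) + 79)*90 = ((-1*(-4) - 5) + 79)*90 = ((4 - 5) + 79)*90 = (-1 + 79)*90 = 78*90 = 7020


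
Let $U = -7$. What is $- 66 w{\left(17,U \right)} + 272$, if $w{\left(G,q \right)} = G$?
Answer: $-850$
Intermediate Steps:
$- 66 w{\left(17,U \right)} + 272 = \left(-66\right) 17 + 272 = -1122 + 272 = -850$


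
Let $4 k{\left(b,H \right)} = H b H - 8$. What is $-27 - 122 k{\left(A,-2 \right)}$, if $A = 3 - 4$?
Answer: $339$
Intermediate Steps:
$A = -1$
$k{\left(b,H \right)} = -2 + \frac{b H^{2}}{4}$ ($k{\left(b,H \right)} = \frac{H b H - 8}{4} = \frac{b H^{2} - 8}{4} = \frac{-8 + b H^{2}}{4} = -2 + \frac{b H^{2}}{4}$)
$-27 - 122 k{\left(A,-2 \right)} = -27 - 122 \left(-2 + \frac{1}{4} \left(-1\right) \left(-2\right)^{2}\right) = -27 - 122 \left(-2 + \frac{1}{4} \left(-1\right) 4\right) = -27 - 122 \left(-2 - 1\right) = -27 - -366 = -27 + 366 = 339$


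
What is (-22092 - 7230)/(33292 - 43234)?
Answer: 4887/1657 ≈ 2.9493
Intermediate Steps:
(-22092 - 7230)/(33292 - 43234) = -29322/(-9942) = -29322*(-1/9942) = 4887/1657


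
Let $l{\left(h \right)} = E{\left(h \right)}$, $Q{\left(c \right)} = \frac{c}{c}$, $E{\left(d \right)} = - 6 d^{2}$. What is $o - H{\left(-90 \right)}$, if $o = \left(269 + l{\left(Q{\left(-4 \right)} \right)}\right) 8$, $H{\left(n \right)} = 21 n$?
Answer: $3994$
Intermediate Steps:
$Q{\left(c \right)} = 1$
$l{\left(h \right)} = - 6 h^{2}$
$o = 2104$ ($o = \left(269 - 6 \cdot 1^{2}\right) 8 = \left(269 - 6\right) 8 = 263 \cdot 8 = 2104$)
$o - H{\left(-90 \right)} = 2104 - 21 \left(-90\right) = 2104 - -1890 = 2104 + 1890 = 3994$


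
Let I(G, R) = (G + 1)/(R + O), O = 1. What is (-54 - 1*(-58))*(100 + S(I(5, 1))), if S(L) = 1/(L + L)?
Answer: 1202/3 ≈ 400.67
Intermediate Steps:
I(G, R) = (1 + G)/(1 + R) (I(G, R) = (G + 1)/(R + 1) = (1 + G)/(1 + R))
S(L) = 1/(2*L)
(-54 - 1*(-58))*(100 + S(I(5, 1))) = (-54 - 1*(-58))*(100 + 1/(2*(((1 + 5)/(1 + 1))))) = (-54 + 58)*(100 + 1/(2*((6/2)))) = 4*(100 + 1/(2*(((½)*6)))) = 4*(100 + (½)/3) = 4*(100 + (½)*(⅓)) = 4*(100 + ⅙) = 4*(601/6) = 1202/3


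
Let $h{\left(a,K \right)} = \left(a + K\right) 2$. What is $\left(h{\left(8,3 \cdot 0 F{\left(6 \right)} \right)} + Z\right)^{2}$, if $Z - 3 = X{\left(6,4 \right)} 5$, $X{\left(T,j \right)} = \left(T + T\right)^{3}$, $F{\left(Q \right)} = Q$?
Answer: $74978281$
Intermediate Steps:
$X{\left(T,j \right)} = 8 T^{3}$ ($X{\left(T,j \right)} = \left(2 T\right)^{3} = 8 T^{3}$)
$h{\left(a,K \right)} = 2 K + 2 a$ ($h{\left(a,K \right)} = \left(K + a\right) 2 = 2 K + 2 a$)
$Z = 8643$ ($Z = 3 + 8 \cdot 6^{3} \cdot 5 = 3 + 8 \cdot 216 \cdot 5 = 3 + 1728 \cdot 5 = 3 + 8640 = 8643$)
$\left(h{\left(8,3 \cdot 0 F{\left(6 \right)} \right)} + Z\right)^{2} = \left(\left(2 \cdot 3 \cdot 0 \cdot 6 + 2 \cdot 8\right) + 8643\right)^{2} = \left(\left(2 \cdot 0 \cdot 6 + 16\right) + 8643\right)^{2} = \left(\left(2 \cdot 0 + 16\right) + 8643\right)^{2} = \left(\left(0 + 16\right) + 8643\right)^{2} = \left(16 + 8643\right)^{2} = 8659^{2} = 74978281$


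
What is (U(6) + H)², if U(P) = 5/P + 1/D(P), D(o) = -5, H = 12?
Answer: 143641/900 ≈ 159.60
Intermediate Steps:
U(P) = -⅕ + 5/P (U(P) = 5/P + 1/(-5) = 5/P + 1*(-⅕) = 5/P - ⅕ = -⅕ + 5/P)
(U(6) + H)² = ((⅕)*(25 - 1*6)/6 + 12)² = ((⅕)*(⅙)*(25 - 6) + 12)² = ((⅕)*(⅙)*19 + 12)² = (19/30 + 12)² = (379/30)² = 143641/900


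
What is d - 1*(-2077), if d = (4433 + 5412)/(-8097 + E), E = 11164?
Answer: 6380004/3067 ≈ 2080.2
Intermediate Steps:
d = 9845/3067 (d = (4433 + 5412)/(-8097 + 11164) = 9845/3067 ≈ 3.2100)
d - 1*(-2077) = 9845/3067 - 1*(-2077) = 9845/3067 + 2077 = 6380004/3067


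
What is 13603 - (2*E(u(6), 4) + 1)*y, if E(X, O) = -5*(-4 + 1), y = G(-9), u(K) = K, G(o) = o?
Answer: 13882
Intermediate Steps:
y = -9
E(X, O) = 15 (E(X, O) = -5*(-3) = 15)
13603 - (2*E(u(6), 4) + 1)*y = 13603 - (2*15 + 1)*(-9) = 13603 - (30 + 1)*(-9) = 13603 - 31*(-9) = 13603 - 1*(-279) = 13603 + 279 = 13882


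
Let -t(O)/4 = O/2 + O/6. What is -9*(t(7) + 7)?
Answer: 105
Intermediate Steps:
t(O) = -8*O/3 (t(O) = -4*(O/2 + O/6) = -8*O/3)
-9*(t(7) + 7) = -9*(-8/3*7 + 7) = -9*(-56/3 + 7) = -9*(-35/3) = 105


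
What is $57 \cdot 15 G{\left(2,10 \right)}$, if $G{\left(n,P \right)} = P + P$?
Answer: $17100$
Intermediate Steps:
$G{\left(n,P \right)} = 2 P$
$57 \cdot 15 G{\left(2,10 \right)} = 57 \cdot 15 \cdot 2 \cdot 10 = 855 \cdot 20 = 17100$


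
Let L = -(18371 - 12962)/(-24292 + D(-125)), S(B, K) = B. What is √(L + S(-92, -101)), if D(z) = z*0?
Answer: I*√13539480215/12146 ≈ 9.58*I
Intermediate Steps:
D(z) = 0
L = 5409/24292 (L = -(18371 - 12962)/(-24292 + 0) = -5409/(-24292) = -5409*(-1)/24292 = -1*(-5409/24292) = 5409/24292 ≈ 0.22267)
√(L + S(-92, -101)) = √(5409/24292 - 92) = √(-2229455/24292) = I*√13539480215/12146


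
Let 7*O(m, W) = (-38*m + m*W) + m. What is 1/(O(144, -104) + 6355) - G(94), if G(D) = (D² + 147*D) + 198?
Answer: -552584205/24181 ≈ -22852.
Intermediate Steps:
O(m, W) = -37*m/7 + W*m/7 (O(m, W) = ((-38*m + m*W) + m)/7 = ((-38*m + W*m) + m)/7 = (-37*m + W*m)/7 = -37*m/7 + W*m/7)
G(D) = 198 + D² + 147*D
1/(O(144, -104) + 6355) - G(94) = 1/((⅐)*144*(-37 - 104) + 6355) - (198 + 94² + 147*94) = 1/((⅐)*144*(-141) + 6355) - (198 + 8836 + 13818) = 1/(-20304/7 + 6355) - 1*22852 = 1/(24181/7) - 22852 = 7/24181 - 22852 = -552584205/24181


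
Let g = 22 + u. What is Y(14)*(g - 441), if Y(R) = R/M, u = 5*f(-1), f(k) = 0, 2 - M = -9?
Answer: -5866/11 ≈ -533.27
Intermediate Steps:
M = 11 (M = 2 - 1*(-9) = 2 + 9 = 11)
u = 0 (u = 5*0 = 0)
Y(R) = R/11
g = 22 (g = 22 + 0 = 22)
Y(14)*(g - 441) = ((1/11)*14)*(22 - 441) = (14/11)*(-419) = -5866/11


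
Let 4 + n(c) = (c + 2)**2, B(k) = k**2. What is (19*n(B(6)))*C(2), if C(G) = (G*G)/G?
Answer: 54720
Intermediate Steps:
n(c) = -4 + (2 + c)**2 (n(c) = -4 + (c + 2)**2 = -4 + (2 + c)**2)
C(G) = G (C(G) = G**2/G = G)
(19*n(B(6)))*C(2) = (19*(6**2*(4 + 6**2)))*2 = (19*(36*(4 + 36)))*2 = (19*(36*40))*2 = (19*1440)*2 = 27360*2 = 54720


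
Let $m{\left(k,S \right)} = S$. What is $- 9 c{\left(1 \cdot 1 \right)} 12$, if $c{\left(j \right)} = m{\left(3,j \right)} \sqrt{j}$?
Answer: $-108$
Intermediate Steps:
$c{\left(j \right)} = j^{\frac{3}{2}}$ ($c{\left(j \right)} = j \sqrt{j} = j^{\frac{3}{2}}$)
$- 9 c{\left(1 \cdot 1 \right)} 12 = - 9 \left(1 \cdot 1\right)^{\frac{3}{2}} \cdot 12 = - 9 \cdot 1^{\frac{3}{2}} \cdot 12 = \left(-9\right) 1 \cdot 12 = \left(-9\right) 12 = -108$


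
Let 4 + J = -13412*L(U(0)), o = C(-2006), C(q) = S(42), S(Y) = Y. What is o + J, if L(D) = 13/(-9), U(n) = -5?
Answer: 174698/9 ≈ 19411.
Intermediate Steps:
C(q) = 42
L(D) = -13/9 (L(D) = 13*(-⅑) = -13/9)
o = 42
J = 174320/9 (J = -4 - 13412*(-13/9) = -4 + 174356/9 = 174320/9 ≈ 19369.)
o + J = 42 + 174320/9 = 174698/9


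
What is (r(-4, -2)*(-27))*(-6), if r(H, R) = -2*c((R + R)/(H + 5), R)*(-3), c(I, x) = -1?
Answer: -972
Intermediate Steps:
r(H, R) = -6 (r(H, R) = -2*(-1)*(-3) = 2*(-3) = -6)
(r(-4, -2)*(-27))*(-6) = -6*(-27)*(-6) = 162*(-6) = -972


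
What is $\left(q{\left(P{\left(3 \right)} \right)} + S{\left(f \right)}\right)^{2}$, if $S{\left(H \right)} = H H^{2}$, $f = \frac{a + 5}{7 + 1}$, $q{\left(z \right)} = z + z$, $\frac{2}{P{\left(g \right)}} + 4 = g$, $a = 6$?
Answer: $\frac{514089}{262144} \approx 1.9611$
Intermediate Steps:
$P{\left(g \right)} = \frac{2}{-4 + g}$
$q{\left(z \right)} = 2 z$
$f = \frac{11}{8}$ ($f = \frac{6 + 5}{7 + 1} = \frac{11}{8} \approx 1.375$)
$S{\left(H \right)} = H^{3}$
$\left(q{\left(P{\left(3 \right)} \right)} + S{\left(f \right)}\right)^{2} = \left(2 \frac{2}{-4 + 3} + \left(\frac{11}{8}\right)^{3}\right)^{2} = \left(2 \frac{2}{-1} + \frac{1331}{512}\right)^{2} = \left(2 \cdot 2 \left(-1\right) + \frac{1331}{512}\right)^{2} = \left(2 \left(-2\right) + \frac{1331}{512}\right)^{2} = \left(-4 + \frac{1331}{512}\right)^{2} = \left(- \frac{717}{512}\right)^{2} = \frac{514089}{262144}$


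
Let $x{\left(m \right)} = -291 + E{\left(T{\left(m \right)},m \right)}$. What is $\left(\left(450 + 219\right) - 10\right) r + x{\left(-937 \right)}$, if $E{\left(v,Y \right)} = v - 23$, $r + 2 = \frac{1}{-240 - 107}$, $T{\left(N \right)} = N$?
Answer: $- \frac{892102}{347} \approx -2570.9$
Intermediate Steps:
$r = - \frac{695}{347}$ ($r = -2 + \frac{1}{-240 - 107} = -2 + \frac{1}{-347} = -2 - \frac{1}{347} = - \frac{695}{347} \approx -2.0029$)
$E{\left(v,Y \right)} = -23 + v$
$x{\left(m \right)} = -314 + m$ ($x{\left(m \right)} = -291 + \left(-23 + m\right) = -314 + m$)
$\left(\left(450 + 219\right) - 10\right) r + x{\left(-937 \right)} = \left(\left(450 + 219\right) - 10\right) \left(- \frac{695}{347}\right) - 1251 = \left(669 - 10\right) \left(- \frac{695}{347}\right) - 1251 = 659 \left(- \frac{695}{347}\right) - 1251 = - \frac{458005}{347} - 1251 = - \frac{892102}{347}$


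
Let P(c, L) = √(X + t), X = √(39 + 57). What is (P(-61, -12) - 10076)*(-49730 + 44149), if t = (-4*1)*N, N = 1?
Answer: 56234156 - 11162*√(-1 + √6) ≈ 5.6221e+7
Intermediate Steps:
t = -4 (t = -4*1*1 = -4*1 = -4)
X = 4*√6 (X = √96 = 4*√6 ≈ 9.7980)
P(c, L) = √(-4 + 4*√6) (P(c, L) = √(4*√6 - 4) = √(-4 + 4*√6))
(P(-61, -12) - 10076)*(-49730 + 44149) = (2*√(-1 + √6) - 10076)*(-49730 + 44149) = (-10076 + 2*√(-1 + √6))*(-5581) = 56234156 - 11162*√(-1 + √6)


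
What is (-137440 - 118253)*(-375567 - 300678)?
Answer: 172911112785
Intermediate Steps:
(-137440 - 118253)*(-375567 - 300678) = -255693*(-676245) = 172911112785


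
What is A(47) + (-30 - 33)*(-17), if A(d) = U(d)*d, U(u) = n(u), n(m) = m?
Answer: 3280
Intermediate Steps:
U(u) = u
A(d) = d**2 (A(d) = d*d = d**2)
A(47) + (-30 - 33)*(-17) = 47**2 + (-30 - 33)*(-17) = 2209 - 63*(-17) = 2209 + 1071 = 3280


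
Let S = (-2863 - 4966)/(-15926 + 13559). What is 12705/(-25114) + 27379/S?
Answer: 1627440752157/196617506 ≈ 8277.2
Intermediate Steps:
S = 7829/2367 (S = -7829/(-2367) = -7829*(-1/2367) = 7829/2367 ≈ 3.3076)
12705/(-25114) + 27379/S = 12705/(-25114) + 27379/(7829/2367) = 12705*(-1/25114) + 27379*(2367/7829) = -12705/25114 + 64806093/7829 = 1627440752157/196617506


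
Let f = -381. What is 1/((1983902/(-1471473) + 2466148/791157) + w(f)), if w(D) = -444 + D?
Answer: -388055388087/319459264424645 ≈ -0.0012147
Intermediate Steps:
1/((1983902/(-1471473) + 2466148/791157) + w(f)) = 1/((1983902/(-1471473) + 2466148/791157) + (-444 - 381)) = 1/((1983902*(-1/1471473) + 2466148*(1/791157)) - 825) = 1/((-1983902/1471473 + 2466148/791157) - 825) = 1/(686430747130/388055388087 - 825) = 1/(-319459264424645/388055388087) = -388055388087/319459264424645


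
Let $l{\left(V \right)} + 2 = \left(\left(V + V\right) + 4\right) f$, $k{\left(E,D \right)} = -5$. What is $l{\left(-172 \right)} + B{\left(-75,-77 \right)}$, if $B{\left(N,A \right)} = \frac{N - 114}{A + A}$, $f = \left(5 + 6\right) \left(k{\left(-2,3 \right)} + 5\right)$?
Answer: $- \frac{17}{22} \approx -0.77273$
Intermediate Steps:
$f = 0$ ($f = \left(5 + 6\right) \left(-5 + 5\right) = 11 \cdot 0 = 0$)
$B{\left(N,A \right)} = \frac{-114 + N}{2 A}$
$l{\left(V \right)} = -2$ ($l{\left(V \right)} = -2 + \left(\left(V + V\right) + 4\right) 0 = -2 + \left(2 V + 4\right) 0 = -2 + \left(4 + 2 V\right) 0 = -2 + 0 = -2$)
$l{\left(-172 \right)} + B{\left(-75,-77 \right)} = -2 + \frac{-114 - 75}{2 \left(-77\right)} = -2 + \frac{1}{2} \left(- \frac{1}{77}\right) \left(-189\right) = -2 + \frac{27}{22} = - \frac{17}{22}$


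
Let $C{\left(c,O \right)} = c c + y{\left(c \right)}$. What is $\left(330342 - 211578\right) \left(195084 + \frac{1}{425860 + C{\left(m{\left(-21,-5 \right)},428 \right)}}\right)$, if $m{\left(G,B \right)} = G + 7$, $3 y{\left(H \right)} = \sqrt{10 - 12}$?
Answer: $\frac{18925717504258982932416}{816856718113} - \frac{178146 i \sqrt{2}}{816856718113} \approx 2.3169 \cdot 10^{10} - 3.0842 \cdot 10^{-7} i$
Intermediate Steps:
$y{\left(H \right)} = \frac{i \sqrt{2}}{3}$ ($y{\left(H \right)} = \frac{\sqrt{10 - 12}}{3} = \frac{\sqrt{-2}}{3} = \frac{i \sqrt{2}}{3}$)
$m{\left(G,B \right)} = 7 + G$
$C{\left(c,O \right)} = c^{2} + \frac{i \sqrt{2}}{3}$ ($C{\left(c,O \right)} = c c + \frac{i \sqrt{2}}{3} = c^{2} + \frac{i \sqrt{2}}{3}$)
$\left(330342 - 211578\right) \left(195084 + \frac{1}{425860 + C{\left(m{\left(-21,-5 \right)},428 \right)}}\right) = \left(330342 - 211578\right) \left(195084 + \frac{1}{425860 + \left(\left(7 - 21\right)^{2} + \frac{i \sqrt{2}}{3}\right)}\right) = 118764 \left(195084 + \frac{1}{425860 + \left(\left(-14\right)^{2} + \frac{i \sqrt{2}}{3}\right)}\right) = 118764 \left(195084 + \frac{1}{425860 + \left(196 + \frac{i \sqrt{2}}{3}\right)}\right) = 118764 \left(195084 + \frac{1}{426056 + \frac{i \sqrt{2}}{3}}\right) = 23168956176 + \frac{118764}{426056 + \frac{i \sqrt{2}}{3}}$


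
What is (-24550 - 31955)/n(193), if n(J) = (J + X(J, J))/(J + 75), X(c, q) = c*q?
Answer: -7571670/18721 ≈ -404.45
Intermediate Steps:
n(J) = (J + J²)/(75 + J) (n(J) = (J + J*J)/(J + 75) = (J + J²)/(75 + J))
(-24550 - 31955)/n(193) = (-24550 - 31955)/((193*(1 + 193)/(75 + 193))) = -56505/(193*194/268) = -56505/(193*(1/268)*194) = -56505/18721/134 = -56505*134/18721 = -7571670/18721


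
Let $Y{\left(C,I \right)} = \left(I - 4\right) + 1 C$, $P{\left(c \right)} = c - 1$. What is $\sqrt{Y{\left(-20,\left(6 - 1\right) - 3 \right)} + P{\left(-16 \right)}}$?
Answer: $i \sqrt{39} \approx 6.245 i$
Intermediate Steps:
$P{\left(c \right)} = -1 + c$
$Y{\left(C,I \right)} = -4 + C + I$ ($Y{\left(C,I \right)} = \left(-4 + I\right) + C = -4 + C + I$)
$\sqrt{Y{\left(-20,\left(6 - 1\right) - 3 \right)} + P{\left(-16 \right)}} = \sqrt{\left(-4 - 20 + \left(\left(6 - 1\right) - 3\right)\right) - 17} = \sqrt{\left(-4 - 20 + \left(5 - 3\right)\right) - 17} = \sqrt{\left(-4 - 20 + 2\right) - 17} = \sqrt{-22 - 17} = \sqrt{-39} = i \sqrt{39}$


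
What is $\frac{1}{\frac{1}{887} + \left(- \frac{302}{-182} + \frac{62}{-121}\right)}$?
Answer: $\frac{9766757}{11212934} \approx 0.87103$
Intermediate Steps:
$\frac{1}{\frac{1}{887} + \left(- \frac{302}{-182} + \frac{62}{-121}\right)} = \frac{1}{\frac{1}{887} + \left(\left(-302\right) \left(- \frac{1}{182}\right) + 62 \left(- \frac{1}{121}\right)\right)} = \frac{1}{\frac{1}{887} + \left(\frac{151}{91} - \frac{62}{121}\right)} = \frac{1}{\frac{1}{887} + \frac{12629}{11011}} = \frac{1}{\frac{11212934}{9766757}} = \frac{9766757}{11212934}$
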